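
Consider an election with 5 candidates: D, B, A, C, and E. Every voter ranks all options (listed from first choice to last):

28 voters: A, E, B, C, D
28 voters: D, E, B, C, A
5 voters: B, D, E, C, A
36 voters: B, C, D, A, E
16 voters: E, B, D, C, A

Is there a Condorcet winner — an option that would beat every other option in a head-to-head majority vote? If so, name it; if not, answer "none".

Checking pairwise contests:
B beats D 85–28.
E beats B 72–41.
D beats A 85–28.
B beats C 113–0.
D beats E 69–44.
Every option loses at least one head-to-head, so there is no Condorcet winner.

none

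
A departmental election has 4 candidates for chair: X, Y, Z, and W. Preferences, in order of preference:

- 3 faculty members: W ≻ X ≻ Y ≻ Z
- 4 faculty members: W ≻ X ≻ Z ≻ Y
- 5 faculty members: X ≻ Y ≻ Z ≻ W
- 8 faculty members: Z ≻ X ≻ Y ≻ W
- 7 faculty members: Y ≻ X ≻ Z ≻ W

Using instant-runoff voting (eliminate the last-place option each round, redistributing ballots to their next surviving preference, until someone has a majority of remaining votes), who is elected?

Round 1: X 5, Y 7, Z 8, W 7. Eliminate X.
Round 2: Y 12, Z 8, W 7. Eliminate W.
Round 3: Y 15, Z 12. Y has a majority.

Y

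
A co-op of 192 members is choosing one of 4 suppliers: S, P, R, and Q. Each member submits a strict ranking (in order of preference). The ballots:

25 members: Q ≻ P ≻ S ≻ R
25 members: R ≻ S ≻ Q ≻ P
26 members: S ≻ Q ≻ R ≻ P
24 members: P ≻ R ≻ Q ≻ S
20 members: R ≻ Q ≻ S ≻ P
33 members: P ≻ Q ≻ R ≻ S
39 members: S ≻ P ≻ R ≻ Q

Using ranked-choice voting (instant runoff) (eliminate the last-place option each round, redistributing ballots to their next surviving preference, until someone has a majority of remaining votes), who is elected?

Round 1: S 65, P 57, R 45, Q 25. Eliminate Q.
Round 2: S 65, P 82, R 45. Eliminate R.
Round 3: S 110, P 82. S has a majority.

S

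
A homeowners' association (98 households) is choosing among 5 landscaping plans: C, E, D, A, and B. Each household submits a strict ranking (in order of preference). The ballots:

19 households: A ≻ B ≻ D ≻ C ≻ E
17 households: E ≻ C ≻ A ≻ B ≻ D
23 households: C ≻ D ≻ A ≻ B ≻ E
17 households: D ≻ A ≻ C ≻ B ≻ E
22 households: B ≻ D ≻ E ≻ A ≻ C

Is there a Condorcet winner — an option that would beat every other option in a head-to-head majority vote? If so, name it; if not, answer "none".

Checking pairwise contests:
D beats C 58–40.
C beats E 59–39.
B beats D 58–40.
D beats A 62–36.
C beats B 57–41.
Every option loses at least one head-to-head, so there is no Condorcet winner.

none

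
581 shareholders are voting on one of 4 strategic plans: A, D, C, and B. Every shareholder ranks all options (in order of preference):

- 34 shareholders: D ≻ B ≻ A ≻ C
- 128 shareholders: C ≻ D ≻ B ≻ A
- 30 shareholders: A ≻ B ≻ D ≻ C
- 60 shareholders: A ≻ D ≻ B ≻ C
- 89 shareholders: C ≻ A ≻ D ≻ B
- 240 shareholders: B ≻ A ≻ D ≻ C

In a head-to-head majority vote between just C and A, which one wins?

Voters preferring C to A: 217; preferring A to C: 364.
A wins the head-to-head.

A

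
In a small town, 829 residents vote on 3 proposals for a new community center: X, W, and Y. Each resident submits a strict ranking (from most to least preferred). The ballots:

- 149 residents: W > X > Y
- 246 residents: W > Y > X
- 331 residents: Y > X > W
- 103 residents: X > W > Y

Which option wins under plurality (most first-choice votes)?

First-place votes: X 103, W 395, Y 331.
W has the most first-place votes.

W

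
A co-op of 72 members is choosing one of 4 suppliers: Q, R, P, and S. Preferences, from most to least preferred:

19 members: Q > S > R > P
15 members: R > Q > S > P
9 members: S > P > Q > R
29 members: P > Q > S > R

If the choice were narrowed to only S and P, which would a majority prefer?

Voters preferring S to P: 43; preferring P to S: 29.
S wins the head-to-head.

S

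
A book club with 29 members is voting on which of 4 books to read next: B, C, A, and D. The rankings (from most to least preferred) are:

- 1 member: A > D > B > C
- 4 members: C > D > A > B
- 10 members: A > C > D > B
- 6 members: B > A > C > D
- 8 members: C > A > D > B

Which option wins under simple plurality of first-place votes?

C

First-place votes: B 6, C 12, A 11, D 0.
C has the most first-place votes.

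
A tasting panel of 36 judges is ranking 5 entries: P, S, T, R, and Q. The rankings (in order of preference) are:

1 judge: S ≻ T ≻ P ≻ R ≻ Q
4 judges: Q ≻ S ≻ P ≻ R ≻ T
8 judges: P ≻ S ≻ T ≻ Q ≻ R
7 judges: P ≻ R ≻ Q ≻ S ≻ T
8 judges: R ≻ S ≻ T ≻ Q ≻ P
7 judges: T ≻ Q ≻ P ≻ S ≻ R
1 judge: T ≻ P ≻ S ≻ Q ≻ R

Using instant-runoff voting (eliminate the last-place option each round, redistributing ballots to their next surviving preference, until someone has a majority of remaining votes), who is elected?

P

Round 1: P 15, S 1, T 8, R 8, Q 4. Eliminate S.
Round 2: P 15, T 9, R 8, Q 4. Eliminate Q.
Round 3: P 19, T 9, R 8. P has a majority.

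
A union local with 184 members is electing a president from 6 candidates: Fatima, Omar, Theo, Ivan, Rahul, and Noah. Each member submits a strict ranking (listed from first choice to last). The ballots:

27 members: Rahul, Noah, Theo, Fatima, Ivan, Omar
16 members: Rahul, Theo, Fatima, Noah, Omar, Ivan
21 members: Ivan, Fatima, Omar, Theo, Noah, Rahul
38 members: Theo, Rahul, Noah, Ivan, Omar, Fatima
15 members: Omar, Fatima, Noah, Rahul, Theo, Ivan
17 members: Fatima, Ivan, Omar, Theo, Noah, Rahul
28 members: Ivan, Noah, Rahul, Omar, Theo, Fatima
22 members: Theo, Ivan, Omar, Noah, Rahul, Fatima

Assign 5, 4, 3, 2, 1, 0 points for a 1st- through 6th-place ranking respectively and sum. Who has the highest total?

Fatima: 27·2 + 16·3 + 21·4 + 38·0 + 15·4 + 17·5 + 28·0 + 22·0 = 331
Omar: 27·0 + 16·1 + 21·3 + 38·1 + 15·5 + 17·3 + 28·2 + 22·3 = 365
Theo: 27·3 + 16·4 + 21·2 + 38·5 + 15·1 + 17·2 + 28·1 + 22·5 = 564
Ivan: 27·1 + 16·0 + 21·5 + 38·2 + 15·0 + 17·4 + 28·5 + 22·4 = 504
Rahul: 27·5 + 16·5 + 21·0 + 38·4 + 15·2 + 17·0 + 28·3 + 22·1 = 503
Noah: 27·4 + 16·2 + 21·1 + 38·3 + 15·3 + 17·1 + 28·4 + 22·2 = 493
Theo has the highest Borda score (564).

Theo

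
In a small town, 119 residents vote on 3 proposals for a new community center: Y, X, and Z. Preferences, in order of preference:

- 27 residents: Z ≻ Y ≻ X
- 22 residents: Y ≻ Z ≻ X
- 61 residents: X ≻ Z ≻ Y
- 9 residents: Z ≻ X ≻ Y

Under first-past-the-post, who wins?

First-place votes: Y 22, X 61, Z 36.
X has the most first-place votes.

X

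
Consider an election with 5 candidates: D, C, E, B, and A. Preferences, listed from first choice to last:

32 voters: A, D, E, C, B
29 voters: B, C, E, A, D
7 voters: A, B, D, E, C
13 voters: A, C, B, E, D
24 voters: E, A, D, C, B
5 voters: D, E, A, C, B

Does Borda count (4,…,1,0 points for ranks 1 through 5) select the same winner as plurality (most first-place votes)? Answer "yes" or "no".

Borda — scores: D 178, C 187, E 253, B 163, A 319. Winner: A.
Plurality — first-place votes: D 5, C 0, E 24, B 29, A 52. Winner: A.
The two methods agree.

yes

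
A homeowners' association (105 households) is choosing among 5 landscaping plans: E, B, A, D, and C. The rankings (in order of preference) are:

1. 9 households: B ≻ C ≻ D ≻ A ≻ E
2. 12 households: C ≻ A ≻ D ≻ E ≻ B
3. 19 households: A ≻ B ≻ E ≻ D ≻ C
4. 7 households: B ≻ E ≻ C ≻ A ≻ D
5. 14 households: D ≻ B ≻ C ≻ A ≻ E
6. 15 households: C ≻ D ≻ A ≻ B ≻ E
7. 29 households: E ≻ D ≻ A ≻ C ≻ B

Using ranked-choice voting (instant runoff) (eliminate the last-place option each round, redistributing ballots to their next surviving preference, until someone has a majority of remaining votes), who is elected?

B

Round 1: E 29, B 16, A 19, D 14, C 27. Eliminate D.
Round 2: E 29, B 30, A 19, C 27. Eliminate A.
Round 3: E 29, B 49, C 27. Eliminate C.
Round 4: E 41, B 64. B has a majority.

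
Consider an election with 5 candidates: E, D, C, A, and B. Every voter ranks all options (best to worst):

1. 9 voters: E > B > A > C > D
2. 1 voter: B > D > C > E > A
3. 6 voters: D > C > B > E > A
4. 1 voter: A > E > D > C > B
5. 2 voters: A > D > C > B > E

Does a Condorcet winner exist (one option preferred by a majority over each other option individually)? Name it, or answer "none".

E vs D: 10–9 for E.
E vs C: 10–9 for E.
E vs A: 16–3 for E.
E vs B: 10–9 for E.
E beats every other option head-to-head.

E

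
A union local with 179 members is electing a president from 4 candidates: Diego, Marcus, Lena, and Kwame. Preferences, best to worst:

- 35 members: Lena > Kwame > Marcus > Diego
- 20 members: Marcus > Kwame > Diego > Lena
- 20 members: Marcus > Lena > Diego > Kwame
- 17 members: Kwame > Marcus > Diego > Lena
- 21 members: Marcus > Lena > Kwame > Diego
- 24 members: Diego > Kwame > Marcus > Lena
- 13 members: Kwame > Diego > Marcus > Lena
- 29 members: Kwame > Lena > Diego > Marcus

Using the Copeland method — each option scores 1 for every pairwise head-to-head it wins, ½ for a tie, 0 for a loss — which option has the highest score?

Diego: loses to Marcus, Lena, and Kwame → score 0.
Marcus: beats Diego and Lena; loses to Kwame → score 2.
Lena: beats Diego; loses to Marcus and Kwame → score 1.
Kwame: beats Diego, Marcus, and Lena → score 3.
Kwame has the best pairwise record.

Kwame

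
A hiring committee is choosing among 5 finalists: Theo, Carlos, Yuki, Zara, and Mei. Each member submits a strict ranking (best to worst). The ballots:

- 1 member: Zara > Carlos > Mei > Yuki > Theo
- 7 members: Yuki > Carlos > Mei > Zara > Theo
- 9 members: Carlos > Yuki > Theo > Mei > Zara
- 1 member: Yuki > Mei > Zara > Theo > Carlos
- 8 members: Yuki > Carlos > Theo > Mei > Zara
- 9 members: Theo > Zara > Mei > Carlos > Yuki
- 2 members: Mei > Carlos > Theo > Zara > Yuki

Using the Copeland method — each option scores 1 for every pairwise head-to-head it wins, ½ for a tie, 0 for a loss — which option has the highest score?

Theo: beats Zara and Mei; loses to Carlos and Yuki → score 2.
Carlos: beats Theo, Yuki, Zara, and Mei → score 4.
Yuki: beats Theo, Zara, and Mei; loses to Carlos → score 3.
Zara: loses to Theo, Carlos, Yuki, and Mei → score 0.
Mei: beats Zara; loses to Theo, Carlos, and Yuki → score 1.
Carlos has the best pairwise record.

Carlos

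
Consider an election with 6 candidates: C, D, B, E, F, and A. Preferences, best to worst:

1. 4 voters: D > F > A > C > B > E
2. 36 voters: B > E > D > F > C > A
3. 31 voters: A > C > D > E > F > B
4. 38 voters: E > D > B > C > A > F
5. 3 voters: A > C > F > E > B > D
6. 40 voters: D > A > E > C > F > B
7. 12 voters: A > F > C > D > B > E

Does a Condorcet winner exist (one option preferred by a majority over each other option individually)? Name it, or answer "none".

D

D vs C: 118–46 for D.
D vs B: 125–39 for D.
D vs E: 87–77 for D.
D vs F: 149–15 for D.
D vs A: 118–46 for D.
D beats every other option head-to-head.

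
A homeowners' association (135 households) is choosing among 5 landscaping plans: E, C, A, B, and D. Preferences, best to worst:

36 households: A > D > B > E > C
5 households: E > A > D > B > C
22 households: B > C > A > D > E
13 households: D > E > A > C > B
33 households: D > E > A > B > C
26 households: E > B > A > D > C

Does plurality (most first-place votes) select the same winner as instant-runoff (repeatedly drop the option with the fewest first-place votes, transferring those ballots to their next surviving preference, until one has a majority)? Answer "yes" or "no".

Plurality — first-place votes: E 31, C 0, A 36, B 22, D 46. Winner: D.
Instant-runoff — R1 E 31, C 0, A 36, B 22, D 46 (C out); R2 E 31, A 36, B 22, D 46 (B out); R3 E 31, A 58, D 46 (E out); R4 A 89, D 46 (A winner). Winner: A.
The two methods disagree.

no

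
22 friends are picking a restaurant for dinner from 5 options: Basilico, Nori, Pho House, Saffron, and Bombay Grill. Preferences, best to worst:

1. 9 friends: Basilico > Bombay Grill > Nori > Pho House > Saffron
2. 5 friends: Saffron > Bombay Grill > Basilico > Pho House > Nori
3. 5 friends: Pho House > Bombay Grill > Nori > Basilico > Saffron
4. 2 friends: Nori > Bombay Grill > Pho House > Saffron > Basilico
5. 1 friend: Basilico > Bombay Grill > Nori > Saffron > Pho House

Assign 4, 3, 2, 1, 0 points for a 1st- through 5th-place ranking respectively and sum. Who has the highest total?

Basilico: 9·4 + 5·2 + 5·1 + 2·0 + 1·4 = 55
Nori: 9·2 + 5·0 + 5·2 + 2·4 + 1·2 = 38
Pho House: 9·1 + 5·1 + 5·4 + 2·2 + 1·0 = 38
Saffron: 9·0 + 5·4 + 5·0 + 2·1 + 1·1 = 23
Bombay Grill: 9·3 + 5·3 + 5·3 + 2·3 + 1·3 = 66
Bombay Grill has the highest Borda score (66).

Bombay Grill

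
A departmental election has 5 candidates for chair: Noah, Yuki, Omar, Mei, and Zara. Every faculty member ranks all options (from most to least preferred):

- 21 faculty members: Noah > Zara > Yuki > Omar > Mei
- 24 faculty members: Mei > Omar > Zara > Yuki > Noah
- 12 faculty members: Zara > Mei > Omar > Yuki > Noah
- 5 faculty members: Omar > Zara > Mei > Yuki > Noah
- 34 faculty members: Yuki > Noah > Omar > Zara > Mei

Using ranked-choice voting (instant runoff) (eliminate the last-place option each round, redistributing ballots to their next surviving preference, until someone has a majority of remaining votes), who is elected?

Yuki

Round 1: Noah 21, Yuki 34, Omar 5, Mei 24, Zara 12. Eliminate Omar.
Round 2: Noah 21, Yuki 34, Mei 24, Zara 17. Eliminate Zara.
Round 3: Noah 21, Yuki 34, Mei 41. Eliminate Noah.
Round 4: Yuki 55, Mei 41. Yuki has a majority.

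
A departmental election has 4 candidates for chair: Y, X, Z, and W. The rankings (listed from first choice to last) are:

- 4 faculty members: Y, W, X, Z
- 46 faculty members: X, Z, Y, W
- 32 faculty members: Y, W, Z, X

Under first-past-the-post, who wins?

First-place votes: Y 36, X 46, Z 0, W 0.
X has the most first-place votes.

X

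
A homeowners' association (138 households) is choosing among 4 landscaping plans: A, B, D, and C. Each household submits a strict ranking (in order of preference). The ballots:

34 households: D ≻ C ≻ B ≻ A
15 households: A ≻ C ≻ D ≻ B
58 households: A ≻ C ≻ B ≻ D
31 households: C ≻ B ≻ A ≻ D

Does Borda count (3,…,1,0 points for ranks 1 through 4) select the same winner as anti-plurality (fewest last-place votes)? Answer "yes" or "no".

Borda — scores: A 250, B 154, D 117, C 307. Winner: C.
Anti-plurality — last-place votes: A 34, B 15, D 89, C 0. Winner: C.
The two methods agree.

yes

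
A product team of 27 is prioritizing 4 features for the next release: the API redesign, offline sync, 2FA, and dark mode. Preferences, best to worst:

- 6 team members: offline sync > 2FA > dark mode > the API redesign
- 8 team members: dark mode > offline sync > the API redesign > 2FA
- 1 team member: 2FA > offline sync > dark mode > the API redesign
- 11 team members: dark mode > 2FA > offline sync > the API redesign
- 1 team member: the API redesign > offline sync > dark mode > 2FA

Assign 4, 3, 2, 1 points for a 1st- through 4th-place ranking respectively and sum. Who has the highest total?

dark mode

the API redesign: 6·1 + 8·2 + 1·1 + 11·1 + 1·4 = 38
offline sync: 6·4 + 8·3 + 1·3 + 11·2 + 1·3 = 76
2FA: 6·3 + 8·1 + 1·4 + 11·3 + 1·1 = 64
dark mode: 6·2 + 8·4 + 1·2 + 11·4 + 1·2 = 92
dark mode has the highest Borda score (92).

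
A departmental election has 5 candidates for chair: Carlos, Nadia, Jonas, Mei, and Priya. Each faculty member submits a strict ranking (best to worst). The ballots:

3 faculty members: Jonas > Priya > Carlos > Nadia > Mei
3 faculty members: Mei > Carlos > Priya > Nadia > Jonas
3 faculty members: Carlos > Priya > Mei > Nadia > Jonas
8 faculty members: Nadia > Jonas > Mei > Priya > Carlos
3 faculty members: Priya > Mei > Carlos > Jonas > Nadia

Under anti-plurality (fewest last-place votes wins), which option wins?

Last-place votes: Carlos 8, Nadia 3, Jonas 6, Mei 3, Priya 0.
Priya is ranked last by the fewest voters, so Priya wins.

Priya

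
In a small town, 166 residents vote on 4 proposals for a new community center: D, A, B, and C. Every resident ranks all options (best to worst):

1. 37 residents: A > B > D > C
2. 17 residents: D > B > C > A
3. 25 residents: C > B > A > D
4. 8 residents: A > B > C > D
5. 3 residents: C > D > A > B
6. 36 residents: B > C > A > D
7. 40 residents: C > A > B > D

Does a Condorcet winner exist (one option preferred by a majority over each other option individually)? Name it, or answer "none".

Checking pairwise contests:
A beats D 146–20.
C beats A 121–45.
A beats B 88–78.
B beats C 98–68.
Every option loses at least one head-to-head, so there is no Condorcet winner.

none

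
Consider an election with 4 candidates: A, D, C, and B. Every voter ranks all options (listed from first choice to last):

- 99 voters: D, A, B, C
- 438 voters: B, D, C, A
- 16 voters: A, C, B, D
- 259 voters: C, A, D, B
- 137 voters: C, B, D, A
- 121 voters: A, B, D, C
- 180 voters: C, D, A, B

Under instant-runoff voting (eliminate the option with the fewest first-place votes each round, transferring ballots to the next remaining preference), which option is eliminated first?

D

Round 1: A 137, D 99, C 576, B 438. Eliminate D.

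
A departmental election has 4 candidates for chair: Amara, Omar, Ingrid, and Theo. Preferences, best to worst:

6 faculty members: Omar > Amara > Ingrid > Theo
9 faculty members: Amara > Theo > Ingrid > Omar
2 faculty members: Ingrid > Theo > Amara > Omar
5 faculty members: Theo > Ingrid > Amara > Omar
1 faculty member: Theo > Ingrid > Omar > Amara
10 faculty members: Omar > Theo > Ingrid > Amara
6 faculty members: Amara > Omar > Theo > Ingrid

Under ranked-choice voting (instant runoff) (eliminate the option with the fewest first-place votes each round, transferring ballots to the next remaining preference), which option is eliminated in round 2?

Round 1: Amara 15, Omar 16, Ingrid 2, Theo 6. Eliminate Ingrid.
Round 2: Amara 15, Omar 16, Theo 8. Eliminate Theo.

Theo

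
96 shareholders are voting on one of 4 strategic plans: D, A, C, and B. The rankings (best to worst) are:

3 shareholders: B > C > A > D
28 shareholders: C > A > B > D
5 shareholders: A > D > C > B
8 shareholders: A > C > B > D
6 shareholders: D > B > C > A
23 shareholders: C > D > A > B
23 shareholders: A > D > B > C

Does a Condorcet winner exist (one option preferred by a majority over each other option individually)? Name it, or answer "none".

C vs D: 62–34 for C.
C vs A: 60–36 for C.
C vs B: 64–32 for C.
C beats every other option head-to-head.

C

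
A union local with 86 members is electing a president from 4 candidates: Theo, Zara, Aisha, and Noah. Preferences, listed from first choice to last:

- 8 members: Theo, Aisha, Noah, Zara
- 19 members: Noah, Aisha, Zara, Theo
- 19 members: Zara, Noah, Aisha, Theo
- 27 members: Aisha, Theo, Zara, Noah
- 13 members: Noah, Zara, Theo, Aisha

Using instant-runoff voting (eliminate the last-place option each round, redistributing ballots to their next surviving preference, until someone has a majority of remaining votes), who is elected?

Round 1: Theo 8, Zara 19, Aisha 27, Noah 32. Eliminate Theo.
Round 2: Zara 19, Aisha 35, Noah 32. Eliminate Zara.
Round 3: Aisha 35, Noah 51. Noah has a majority.

Noah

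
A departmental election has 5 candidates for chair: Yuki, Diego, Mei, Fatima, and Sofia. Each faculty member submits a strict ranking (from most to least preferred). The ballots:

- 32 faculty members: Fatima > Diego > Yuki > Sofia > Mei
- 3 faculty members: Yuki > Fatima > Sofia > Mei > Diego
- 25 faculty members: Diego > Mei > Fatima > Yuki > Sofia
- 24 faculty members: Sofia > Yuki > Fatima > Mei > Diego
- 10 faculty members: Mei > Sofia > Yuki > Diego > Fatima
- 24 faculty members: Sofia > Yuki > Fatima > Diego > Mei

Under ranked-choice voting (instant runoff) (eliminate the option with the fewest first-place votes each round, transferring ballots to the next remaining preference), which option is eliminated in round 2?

Round 1: Yuki 3, Diego 25, Mei 10, Fatima 32, Sofia 48. Eliminate Yuki.
Round 2: Diego 25, Mei 10, Fatima 35, Sofia 48. Eliminate Mei.

Mei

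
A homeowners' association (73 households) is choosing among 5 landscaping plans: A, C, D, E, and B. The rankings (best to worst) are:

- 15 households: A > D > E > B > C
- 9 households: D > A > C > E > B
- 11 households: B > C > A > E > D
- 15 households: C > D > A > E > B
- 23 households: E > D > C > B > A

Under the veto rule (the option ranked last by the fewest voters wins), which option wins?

Last-place votes: A 23, C 15, D 11, E 0, B 24.
E is ranked last by the fewest voters, so E wins.

E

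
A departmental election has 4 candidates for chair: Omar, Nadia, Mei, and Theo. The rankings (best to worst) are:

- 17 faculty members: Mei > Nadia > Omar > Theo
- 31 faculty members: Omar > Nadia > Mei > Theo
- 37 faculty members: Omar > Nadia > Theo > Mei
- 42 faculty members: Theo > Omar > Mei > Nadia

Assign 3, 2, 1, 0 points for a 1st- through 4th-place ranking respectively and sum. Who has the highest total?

Omar: 17·1 + 31·3 + 37·3 + 42·2 = 305
Nadia: 17·2 + 31·2 + 37·2 + 42·0 = 170
Mei: 17·3 + 31·1 + 37·0 + 42·1 = 124
Theo: 17·0 + 31·0 + 37·1 + 42·3 = 163
Omar has the highest Borda score (305).

Omar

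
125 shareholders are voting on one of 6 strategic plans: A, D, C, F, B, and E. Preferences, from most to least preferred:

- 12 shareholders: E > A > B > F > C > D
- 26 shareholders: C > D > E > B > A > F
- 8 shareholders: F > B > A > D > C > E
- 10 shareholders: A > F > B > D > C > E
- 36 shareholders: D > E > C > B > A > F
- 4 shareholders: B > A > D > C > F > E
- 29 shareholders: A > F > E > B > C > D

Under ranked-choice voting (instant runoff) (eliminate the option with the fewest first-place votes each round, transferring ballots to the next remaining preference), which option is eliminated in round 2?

Round 1: A 39, D 36, C 26, F 8, B 4, E 12. Eliminate B.
Round 2: A 43, D 36, C 26, F 8, E 12. Eliminate F.

F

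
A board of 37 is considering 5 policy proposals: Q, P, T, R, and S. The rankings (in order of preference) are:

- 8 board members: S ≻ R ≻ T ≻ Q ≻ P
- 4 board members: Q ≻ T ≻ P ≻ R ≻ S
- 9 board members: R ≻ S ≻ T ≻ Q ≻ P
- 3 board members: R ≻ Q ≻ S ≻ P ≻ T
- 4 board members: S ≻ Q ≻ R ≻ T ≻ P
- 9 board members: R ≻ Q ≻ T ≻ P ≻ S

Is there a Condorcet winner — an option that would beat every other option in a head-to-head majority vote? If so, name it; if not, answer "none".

R

R vs Q: 29–8 for R.
R vs P: 33–4 for R.
R vs T: 33–4 for R.
R vs S: 25–12 for R.
R beats every other option head-to-head.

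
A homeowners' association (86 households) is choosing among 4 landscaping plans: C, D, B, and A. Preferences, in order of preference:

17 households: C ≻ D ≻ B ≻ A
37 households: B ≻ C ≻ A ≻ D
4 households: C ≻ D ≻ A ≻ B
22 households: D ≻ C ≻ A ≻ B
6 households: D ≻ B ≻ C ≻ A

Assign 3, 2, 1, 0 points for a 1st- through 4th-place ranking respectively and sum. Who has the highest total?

C: 17·3 + 37·2 + 4·3 + 22·2 + 6·1 = 187
D: 17·2 + 37·0 + 4·2 + 22·3 + 6·3 = 126
B: 17·1 + 37·3 + 4·0 + 22·0 + 6·2 = 140
A: 17·0 + 37·1 + 4·1 + 22·1 + 6·0 = 63
C has the highest Borda score (187).

C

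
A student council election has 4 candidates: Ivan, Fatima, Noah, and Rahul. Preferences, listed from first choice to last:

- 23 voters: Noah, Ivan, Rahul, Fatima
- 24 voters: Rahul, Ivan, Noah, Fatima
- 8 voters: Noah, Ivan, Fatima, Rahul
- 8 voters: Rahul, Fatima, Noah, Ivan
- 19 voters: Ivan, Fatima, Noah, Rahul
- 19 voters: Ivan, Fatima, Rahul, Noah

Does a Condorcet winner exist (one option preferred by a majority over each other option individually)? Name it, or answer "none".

Ivan

Ivan vs Fatima: 93–8 for Ivan.
Ivan vs Noah: 62–39 for Ivan.
Ivan vs Rahul: 69–32 for Ivan.
Ivan beats every other option head-to-head.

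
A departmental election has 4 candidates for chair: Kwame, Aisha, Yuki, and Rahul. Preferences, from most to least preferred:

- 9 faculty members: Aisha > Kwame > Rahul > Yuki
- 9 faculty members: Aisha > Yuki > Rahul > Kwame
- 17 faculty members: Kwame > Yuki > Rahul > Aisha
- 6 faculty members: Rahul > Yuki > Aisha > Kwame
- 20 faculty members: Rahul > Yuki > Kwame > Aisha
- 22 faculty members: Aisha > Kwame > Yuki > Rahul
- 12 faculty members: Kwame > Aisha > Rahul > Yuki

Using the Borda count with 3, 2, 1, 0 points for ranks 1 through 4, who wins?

Kwame: 9·2 + 9·0 + 17·3 + 6·0 + 20·1 + 22·2 + 12·3 = 169
Aisha: 9·3 + 9·3 + 17·0 + 6·1 + 20·0 + 22·3 + 12·2 = 150
Yuki: 9·0 + 9·2 + 17·2 + 6·2 + 20·2 + 22·1 + 12·0 = 126
Rahul: 9·1 + 9·1 + 17·1 + 6·3 + 20·3 + 22·0 + 12·1 = 125
Kwame has the highest Borda score (169).

Kwame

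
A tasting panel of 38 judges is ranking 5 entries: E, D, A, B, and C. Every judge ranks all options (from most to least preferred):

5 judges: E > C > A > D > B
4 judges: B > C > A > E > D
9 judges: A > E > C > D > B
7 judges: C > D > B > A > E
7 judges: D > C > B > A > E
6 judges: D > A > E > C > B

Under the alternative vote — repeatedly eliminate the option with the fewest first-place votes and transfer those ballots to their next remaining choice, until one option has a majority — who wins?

C

Round 1: E 5, D 13, A 9, B 4, C 7. Eliminate B.
Round 2: E 5, D 13, A 9, C 11. Eliminate E.
Round 3: D 13, A 9, C 16. Eliminate A.
Round 4: D 13, C 25. C has a majority.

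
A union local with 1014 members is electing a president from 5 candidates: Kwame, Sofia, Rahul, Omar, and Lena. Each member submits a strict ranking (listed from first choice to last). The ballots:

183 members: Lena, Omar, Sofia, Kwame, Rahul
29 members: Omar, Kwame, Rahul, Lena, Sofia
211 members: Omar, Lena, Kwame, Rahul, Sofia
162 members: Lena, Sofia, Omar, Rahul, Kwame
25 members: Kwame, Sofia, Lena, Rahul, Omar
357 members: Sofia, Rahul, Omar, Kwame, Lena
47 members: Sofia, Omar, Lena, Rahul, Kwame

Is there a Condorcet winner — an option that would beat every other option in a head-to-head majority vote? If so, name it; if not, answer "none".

Checking pairwise contests:
Sofia beats Kwame 749–265.
Lena beats Sofia 585–429.
Sofia beats Rahul 774–240.
Sofia beats Omar 591–423.
Omar beats Lena 644–370.
Every option loses at least one head-to-head, so there is no Condorcet winner.

none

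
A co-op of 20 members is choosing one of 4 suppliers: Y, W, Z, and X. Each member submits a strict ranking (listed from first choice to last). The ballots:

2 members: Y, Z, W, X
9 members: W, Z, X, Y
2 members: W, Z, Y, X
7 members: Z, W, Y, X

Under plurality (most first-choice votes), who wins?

First-place votes: Y 2, W 11, Z 7, X 0.
W has the most first-place votes.

W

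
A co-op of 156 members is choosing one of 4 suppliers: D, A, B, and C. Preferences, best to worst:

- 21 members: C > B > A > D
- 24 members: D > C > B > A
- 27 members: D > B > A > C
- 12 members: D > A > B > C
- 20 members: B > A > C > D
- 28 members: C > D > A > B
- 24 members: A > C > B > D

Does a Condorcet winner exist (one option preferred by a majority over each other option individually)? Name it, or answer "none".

Checking pairwise contests:
C beats D 93–63.
D beats A 91–65.
D beats B 91–65.
A beats C 83–73.
Every option loses at least one head-to-head, so there is no Condorcet winner.

none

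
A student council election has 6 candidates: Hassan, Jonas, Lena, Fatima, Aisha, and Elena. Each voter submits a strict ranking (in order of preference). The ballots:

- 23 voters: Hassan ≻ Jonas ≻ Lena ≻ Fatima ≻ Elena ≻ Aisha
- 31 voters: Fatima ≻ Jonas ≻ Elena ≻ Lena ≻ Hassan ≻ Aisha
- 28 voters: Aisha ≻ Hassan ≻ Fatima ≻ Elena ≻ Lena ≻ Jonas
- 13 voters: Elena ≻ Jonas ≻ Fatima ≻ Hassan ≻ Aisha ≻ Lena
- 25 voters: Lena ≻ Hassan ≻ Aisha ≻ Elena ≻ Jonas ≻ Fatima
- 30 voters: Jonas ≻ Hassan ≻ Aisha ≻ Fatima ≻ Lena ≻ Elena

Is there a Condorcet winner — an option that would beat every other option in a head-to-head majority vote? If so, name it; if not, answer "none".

Hassan

Hassan vs Jonas: 76–74 for Hassan.
Hassan vs Lena: 94–56 for Hassan.
Hassan vs Fatima: 106–44 for Hassan.
Hassan vs Aisha: 122–28 for Hassan.
Hassan vs Elena: 106–44 for Hassan.
Hassan beats every other option head-to-head.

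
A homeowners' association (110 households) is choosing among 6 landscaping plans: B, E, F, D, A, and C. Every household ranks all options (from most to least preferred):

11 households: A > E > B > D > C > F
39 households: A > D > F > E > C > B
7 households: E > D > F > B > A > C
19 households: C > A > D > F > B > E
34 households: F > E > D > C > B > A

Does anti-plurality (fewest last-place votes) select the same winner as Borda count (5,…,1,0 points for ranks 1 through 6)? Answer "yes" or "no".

yes

Anti-plurality — last-place votes: B 39, E 19, F 11, D 0, A 34, C 7. Winner: D.
Borda — scores: B 100, E 293, F 346, D 365, A 333, C 213. Winner: D.
The two methods agree.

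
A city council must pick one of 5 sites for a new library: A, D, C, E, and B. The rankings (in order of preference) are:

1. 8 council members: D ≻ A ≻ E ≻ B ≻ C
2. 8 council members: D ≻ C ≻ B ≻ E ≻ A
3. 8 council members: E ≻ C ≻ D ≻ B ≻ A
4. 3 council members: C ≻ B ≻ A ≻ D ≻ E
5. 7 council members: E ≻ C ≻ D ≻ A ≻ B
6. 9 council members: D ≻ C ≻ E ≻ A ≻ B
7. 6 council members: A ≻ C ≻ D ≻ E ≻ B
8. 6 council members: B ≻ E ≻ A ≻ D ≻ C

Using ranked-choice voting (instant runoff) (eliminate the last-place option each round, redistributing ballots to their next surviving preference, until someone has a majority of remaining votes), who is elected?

Round 1: A 6, D 25, C 3, E 15, B 6. Eliminate C.
Round 2: A 6, D 25, E 15, B 9. Eliminate A.
Round 3: D 31, E 15, B 9. D has a majority.

D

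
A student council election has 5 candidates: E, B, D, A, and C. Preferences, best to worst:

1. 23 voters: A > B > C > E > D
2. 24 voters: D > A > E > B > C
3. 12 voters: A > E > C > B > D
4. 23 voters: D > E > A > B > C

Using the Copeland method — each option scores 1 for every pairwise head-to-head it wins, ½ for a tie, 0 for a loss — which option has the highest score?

E: beats B and C; loses to D and A → score 2.
B: beats C; loses to E, D, and A → score 1.
D: beats E, B, A, and C → score 4.
A: beats E, B, and C; loses to D → score 3.
C: loses to E, B, D, and A → score 0.
D has the best pairwise record.

D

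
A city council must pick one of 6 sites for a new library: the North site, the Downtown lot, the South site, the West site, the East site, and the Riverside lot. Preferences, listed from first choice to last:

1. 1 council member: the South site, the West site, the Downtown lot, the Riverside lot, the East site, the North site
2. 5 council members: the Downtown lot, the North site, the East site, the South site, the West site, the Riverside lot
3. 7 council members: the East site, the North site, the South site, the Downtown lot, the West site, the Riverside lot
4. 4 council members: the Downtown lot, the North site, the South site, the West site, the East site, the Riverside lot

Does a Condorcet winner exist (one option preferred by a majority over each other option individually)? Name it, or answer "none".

the Downtown lot

the Downtown lot vs the North site: 10–7 for the Downtown lot.
the Downtown lot vs the South site: 9–8 for the Downtown lot.
the Downtown lot vs the West site: 16–1 for the Downtown lot.
the Downtown lot vs the East site: 10–7 for the Downtown lot.
the Downtown lot vs the Riverside lot: 17–0 for the Downtown lot.
the Downtown lot beats every other option head-to-head.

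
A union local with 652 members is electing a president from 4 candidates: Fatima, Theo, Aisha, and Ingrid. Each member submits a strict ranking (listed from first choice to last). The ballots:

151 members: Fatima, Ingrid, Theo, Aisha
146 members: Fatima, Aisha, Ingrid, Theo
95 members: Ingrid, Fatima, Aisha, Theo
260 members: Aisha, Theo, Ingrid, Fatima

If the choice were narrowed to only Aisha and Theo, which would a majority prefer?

Voters preferring Aisha to Theo: 501; preferring Theo to Aisha: 151.
Aisha wins the head-to-head.

Aisha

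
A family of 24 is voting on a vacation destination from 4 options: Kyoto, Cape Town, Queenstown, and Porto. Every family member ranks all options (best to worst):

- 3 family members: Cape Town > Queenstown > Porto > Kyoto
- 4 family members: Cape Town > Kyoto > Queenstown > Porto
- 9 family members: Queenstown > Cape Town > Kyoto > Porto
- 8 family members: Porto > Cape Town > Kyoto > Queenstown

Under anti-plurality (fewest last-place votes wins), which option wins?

Cape Town

Last-place votes: Kyoto 3, Cape Town 0, Queenstown 8, Porto 13.
Cape Town is ranked last by the fewest voters, so Cape Town wins.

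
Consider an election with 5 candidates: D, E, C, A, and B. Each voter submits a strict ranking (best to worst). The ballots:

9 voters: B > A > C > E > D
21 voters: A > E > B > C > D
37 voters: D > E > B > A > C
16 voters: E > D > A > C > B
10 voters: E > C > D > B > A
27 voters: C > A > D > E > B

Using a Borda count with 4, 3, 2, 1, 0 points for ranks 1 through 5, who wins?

E

D: 9·0 + 21·0 + 37·4 + 16·3 + 10·2 + 27·2 = 270
E: 9·1 + 21·3 + 37·3 + 16·4 + 10·4 + 27·1 = 314
C: 9·2 + 21·1 + 37·0 + 16·1 + 10·3 + 27·4 = 193
A: 9·3 + 21·4 + 37·1 + 16·2 + 10·0 + 27·3 = 261
B: 9·4 + 21·2 + 37·2 + 16·0 + 10·1 + 27·0 = 162
E has the highest Borda score (314).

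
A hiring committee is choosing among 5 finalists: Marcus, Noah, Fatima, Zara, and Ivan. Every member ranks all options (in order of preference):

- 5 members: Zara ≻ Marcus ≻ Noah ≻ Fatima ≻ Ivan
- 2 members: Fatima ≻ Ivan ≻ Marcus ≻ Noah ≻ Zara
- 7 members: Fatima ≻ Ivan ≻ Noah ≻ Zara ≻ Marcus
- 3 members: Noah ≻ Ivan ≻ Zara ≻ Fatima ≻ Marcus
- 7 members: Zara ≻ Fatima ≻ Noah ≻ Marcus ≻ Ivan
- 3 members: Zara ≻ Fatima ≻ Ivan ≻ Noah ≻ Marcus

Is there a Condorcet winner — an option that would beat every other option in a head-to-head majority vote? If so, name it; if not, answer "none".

Zara vs Marcus: 25–2 for Zara.
Zara vs Noah: 15–12 for Zara.
Zara vs Fatima: 18–9 for Zara.
Zara vs Ivan: 15–12 for Zara.
Zara beats every other option head-to-head.

Zara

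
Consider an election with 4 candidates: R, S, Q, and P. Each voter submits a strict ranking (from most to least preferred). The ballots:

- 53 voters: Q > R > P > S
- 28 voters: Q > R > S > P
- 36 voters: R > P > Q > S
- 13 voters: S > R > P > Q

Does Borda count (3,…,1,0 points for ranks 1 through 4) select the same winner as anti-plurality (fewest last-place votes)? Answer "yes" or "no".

yes

Borda — scores: R 296, S 67, Q 279, P 138. Winner: R.
Anti-plurality — last-place votes: R 0, S 89, Q 13, P 28. Winner: R.
The two methods agree.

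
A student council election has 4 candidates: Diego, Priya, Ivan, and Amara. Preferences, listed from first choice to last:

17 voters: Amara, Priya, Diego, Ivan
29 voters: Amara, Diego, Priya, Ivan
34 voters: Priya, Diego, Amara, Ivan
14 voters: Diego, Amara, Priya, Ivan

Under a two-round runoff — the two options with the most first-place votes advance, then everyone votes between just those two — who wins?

Amara

Round 1 first-place votes: Diego 14, Priya 34, Ivan 0, Amara 46.
Amara and Priya advance.
Runoff: Amara is preferred to Priya by 60 voters; Priya by 34.
Amara wins the runoff.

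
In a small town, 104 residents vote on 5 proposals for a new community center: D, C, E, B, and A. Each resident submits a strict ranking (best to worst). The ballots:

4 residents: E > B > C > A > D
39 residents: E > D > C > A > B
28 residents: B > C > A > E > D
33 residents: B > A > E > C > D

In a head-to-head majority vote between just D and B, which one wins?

Voters preferring D to B: 39; preferring B to D: 65.
B wins the head-to-head.

B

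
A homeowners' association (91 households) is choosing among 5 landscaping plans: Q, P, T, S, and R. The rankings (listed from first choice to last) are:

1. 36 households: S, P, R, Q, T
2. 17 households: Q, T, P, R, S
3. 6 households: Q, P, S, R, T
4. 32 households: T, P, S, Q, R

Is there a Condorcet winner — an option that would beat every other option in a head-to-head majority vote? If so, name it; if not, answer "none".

none

Checking pairwise contests:
P beats Q 68–23.
T beats P 49–42.
Q beats T 59–32.
P beats S 55–36.
Q beats R 55–36.
Every option loses at least one head-to-head, so there is no Condorcet winner.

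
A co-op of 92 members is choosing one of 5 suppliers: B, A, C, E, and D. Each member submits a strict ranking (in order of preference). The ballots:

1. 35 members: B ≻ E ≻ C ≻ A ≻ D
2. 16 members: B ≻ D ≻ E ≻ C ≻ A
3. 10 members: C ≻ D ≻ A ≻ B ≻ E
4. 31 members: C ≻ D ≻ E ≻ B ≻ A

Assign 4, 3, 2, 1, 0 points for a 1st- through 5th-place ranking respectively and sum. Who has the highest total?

C

B: 35·4 + 16·4 + 10·1 + 31·1 = 245
A: 35·1 + 16·0 + 10·2 + 31·0 = 55
C: 35·2 + 16·1 + 10·4 + 31·4 = 250
E: 35·3 + 16·2 + 10·0 + 31·2 = 199
D: 35·0 + 16·3 + 10·3 + 31·3 = 171
C has the highest Borda score (250).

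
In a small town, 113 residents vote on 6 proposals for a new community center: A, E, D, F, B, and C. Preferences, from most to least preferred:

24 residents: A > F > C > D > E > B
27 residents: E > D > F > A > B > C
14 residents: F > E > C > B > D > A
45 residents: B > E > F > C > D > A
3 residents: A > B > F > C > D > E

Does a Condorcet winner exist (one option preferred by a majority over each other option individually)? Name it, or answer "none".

E vs A: 86–27 for E.
E vs D: 86–27 for E.
E vs F: 72–41 for E.
E vs B: 65–48 for E.
E vs C: 86–27 for E.
E beats every other option head-to-head.

E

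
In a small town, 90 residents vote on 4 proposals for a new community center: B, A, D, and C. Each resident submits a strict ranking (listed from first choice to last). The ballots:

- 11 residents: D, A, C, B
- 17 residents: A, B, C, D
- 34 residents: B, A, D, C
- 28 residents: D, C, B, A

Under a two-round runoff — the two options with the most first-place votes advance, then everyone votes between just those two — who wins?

B

Round 1 first-place votes: B 34, A 17, D 39, C 0.
D and B advance.
Runoff: D is preferred to B by 39 voters; B by 51.
B wins the runoff.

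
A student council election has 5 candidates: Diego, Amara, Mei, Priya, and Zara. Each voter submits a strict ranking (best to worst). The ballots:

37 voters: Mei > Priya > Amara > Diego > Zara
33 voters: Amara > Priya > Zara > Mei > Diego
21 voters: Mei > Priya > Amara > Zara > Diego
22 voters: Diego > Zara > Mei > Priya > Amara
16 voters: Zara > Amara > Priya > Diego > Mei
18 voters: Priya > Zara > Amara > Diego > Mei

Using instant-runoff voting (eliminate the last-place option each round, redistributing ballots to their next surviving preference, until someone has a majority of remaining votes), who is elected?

Round 1: Diego 22, Amara 33, Mei 58, Priya 18, Zara 16. Eliminate Zara.
Round 2: Diego 22, Amara 49, Mei 58, Priya 18. Eliminate Priya.
Round 3: Diego 22, Amara 67, Mei 58. Eliminate Diego.
Round 4: Amara 67, Mei 80. Mei has a majority.

Mei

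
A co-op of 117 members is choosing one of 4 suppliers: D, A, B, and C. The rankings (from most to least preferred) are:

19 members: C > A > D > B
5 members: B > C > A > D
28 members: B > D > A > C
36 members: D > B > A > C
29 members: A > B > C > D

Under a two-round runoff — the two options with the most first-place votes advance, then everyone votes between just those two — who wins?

Round 1 first-place votes: D 36, A 29, B 33, C 19.
D and B advance.
Runoff: D is preferred to B by 55 voters; B by 62.
B wins the runoff.

B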